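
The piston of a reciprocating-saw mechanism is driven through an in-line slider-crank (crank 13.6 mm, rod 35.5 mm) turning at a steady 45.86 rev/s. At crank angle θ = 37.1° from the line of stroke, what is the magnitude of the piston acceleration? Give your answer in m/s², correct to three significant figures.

ω = 2π·45.9 = 288.1 rad/s
x(θ) = r cosθ + √(L² − r² sin²θ); with ω constant, a = ω²·d²x/dθ².
d²x/dθ² = −r cosθ − r²(cos2θ)/√u − r⁴ sin²2θ/(4u^{3/2}),  u = L² − r² sin²θ = 0.00119295 m².
Substituting r = 0.0136 m, L = 0.0355 m, θ = 37.1°: d²x/dθ² = -0.012497 m.
a = ω²·d²x/dθ² = (288.1)²·(-0.012497) = -1037.6 m/s²;  |a| = 1037.6 m/s².

1040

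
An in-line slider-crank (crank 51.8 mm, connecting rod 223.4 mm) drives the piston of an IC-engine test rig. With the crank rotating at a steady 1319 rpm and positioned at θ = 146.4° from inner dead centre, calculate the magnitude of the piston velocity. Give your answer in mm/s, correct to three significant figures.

3190

ω = 2π·1319/60 = 138.1 rad/s
For an in-line slider-crank, x = r cosθ + √(L² − r² sin²θ), so v = −rω sinθ·[1 + r cosθ/√(L² − r² sin²θ)].
With r = 0.0518 m, L = 0.2234 m, θ = 146.4°: √(L² − r² sin²θ) = 0.22155 m.
v = −0.0518·138.1·0.55339·[1 + 0.0518·-0.83292/0.22155] = -3.1884 m/s.
|v| = 3.1884 m/s = 3188.4 mm/s.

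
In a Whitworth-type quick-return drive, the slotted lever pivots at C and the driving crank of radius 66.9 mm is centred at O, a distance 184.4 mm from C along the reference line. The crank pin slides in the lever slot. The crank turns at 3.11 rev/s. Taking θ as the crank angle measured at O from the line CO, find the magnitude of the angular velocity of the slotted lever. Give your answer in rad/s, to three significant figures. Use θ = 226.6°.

ω = 19.54 rad/s (from 3.11 rev/s).
Crank pin A relative to C: A = (d + r cosθ, r sinθ); lever angle φ = atan2(r sinθ, d + r cosθ).
Differentiating tanφ: φ̇ = rω(d cosθ + r)/(d² + r² + 2dr cosθ).
d² + r² + 2dr cosθ = |CA|² = 0.0215267 m²;  d cosθ + r = -0.059799 m.
|ω_lever| = |0.0669·19.54·-0.059799| / 0.0215267 = 3.6315 rad/s.

3.63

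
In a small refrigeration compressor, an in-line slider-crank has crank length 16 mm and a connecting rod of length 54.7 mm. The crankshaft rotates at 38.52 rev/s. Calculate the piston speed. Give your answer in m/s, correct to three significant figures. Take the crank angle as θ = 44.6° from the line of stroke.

ω = 2π·38.5 = 242 rad/s
For an in-line slider-crank, x = r cosθ + √(L² − r² sin²θ), so v = −rω sinθ·[1 + r cosθ/√(L² − r² sin²θ)].
With r = 0.016 m, L = 0.0547 m, θ = 44.6°: √(L² − r² sin²θ) = 0.053534 m.
v = −0.016·242·0.70215·[1 + 0.016·0.71203/0.053534] = -3.2977 m/s.
|v| = 3.2977 m/s.

3.30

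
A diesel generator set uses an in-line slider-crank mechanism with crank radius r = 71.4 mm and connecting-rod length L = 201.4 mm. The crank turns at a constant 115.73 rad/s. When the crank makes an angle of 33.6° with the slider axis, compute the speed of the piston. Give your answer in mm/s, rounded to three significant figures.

5950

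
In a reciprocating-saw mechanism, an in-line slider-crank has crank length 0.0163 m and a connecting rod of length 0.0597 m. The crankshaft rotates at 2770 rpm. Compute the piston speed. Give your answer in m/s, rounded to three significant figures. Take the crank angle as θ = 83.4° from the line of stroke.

ω = 2π·2770/60 = 290.1 rad/s
For an in-line slider-crank, x = r cosθ + √(L² − r² sin²θ), so v = −rω sinθ·[1 + r cosθ/√(L² − r² sin²θ)].
With r = 0.0163 m, L = 0.0597 m, θ = 83.4°: √(L² − r² sin²θ) = 0.057462 m.
v = −0.0163·290.1·0.99337·[1 + 0.0163·0.11494/0.057462] = -4.85 m/s.
|v| = 4.85 m/s.

4.85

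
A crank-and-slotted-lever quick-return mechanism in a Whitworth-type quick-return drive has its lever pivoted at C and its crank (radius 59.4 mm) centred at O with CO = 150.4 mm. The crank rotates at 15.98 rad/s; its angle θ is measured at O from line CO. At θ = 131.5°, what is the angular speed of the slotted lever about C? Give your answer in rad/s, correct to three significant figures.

2.67

ω = 15.98 rad/s
Crank pin A relative to C: A = (d + r cosθ, r sinθ); lever angle φ = atan2(r sinθ, d + r cosθ).
Differentiating tanφ: φ̇ = rω(d cosθ + r)/(d² + r² + 2dr cosθ).
d² + r² + 2dr cosθ = |CA|² = 0.0143091 m²;  d cosθ + r = -0.040258 m.
|ω_lever| = |0.0594·15.98·-0.040258| / 0.0143091 = 2.6706 rad/s.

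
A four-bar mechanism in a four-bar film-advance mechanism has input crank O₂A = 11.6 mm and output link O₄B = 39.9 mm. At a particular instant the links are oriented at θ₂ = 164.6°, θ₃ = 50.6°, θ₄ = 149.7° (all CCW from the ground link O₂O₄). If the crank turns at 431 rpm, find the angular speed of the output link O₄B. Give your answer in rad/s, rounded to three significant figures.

ω₂ = 45.13 rad/s (from 431 rpm).
Differentiating the loop-closure r₂e^{iθ₂}+r₃e^{iθ₃}=r₁+r₄e^{iθ₄} gives r₂ω₂e^{iθ₂}+r₃ω₃e^{iθ₃}=r₄ω₄e^{iθ₄}.
Eliminating the other unknown: ω₄ = r₂ω₂ sin(θ₂−θ₃) / [r₄ sin(θ₄−θ₃)].
Numerator sine = +0.91355; denominator sine = +0.98741.
Result = 0.0116·45.13·(+0.91355) / (0.0399·(+0.98741)) = +12.14 rad/s; magnitude 12.14 rad/s.

12.1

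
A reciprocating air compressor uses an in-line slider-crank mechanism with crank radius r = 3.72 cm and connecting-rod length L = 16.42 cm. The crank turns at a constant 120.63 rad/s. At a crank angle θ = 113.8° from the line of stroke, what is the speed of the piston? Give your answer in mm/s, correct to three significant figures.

ω = 120.6 rad/s
For an in-line slider-crank, x = r cosθ + √(L² − r² sin²θ), so v = −rω sinθ·[1 + r cosθ/√(L² − r² sin²θ)].
With r = 0.0372 m, L = 0.1642 m, θ = 113.8°: √(L² − r² sin²θ) = 0.16063 m.
v = −0.0372·120.6·0.91496·[1 + 0.0372·-0.40355/0.16063] = -3.7221 m/s.
|v| = 3.7221 m/s = 3722.1 mm/s.

3720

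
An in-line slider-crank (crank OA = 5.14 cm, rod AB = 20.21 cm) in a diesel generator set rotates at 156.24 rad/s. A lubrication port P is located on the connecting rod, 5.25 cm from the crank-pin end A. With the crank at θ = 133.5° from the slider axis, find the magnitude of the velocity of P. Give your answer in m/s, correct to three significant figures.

ω = 156.2 rad/s.  Crank-pin speed |V_A| = rω = 8.0307 m/s, perpendicular to OA.
Rod angle: sinφ = −(r/L) sinθ ⇒ φ = -10.631°; ω_rod = −rω cosθ/√(L²−r²sin²θ) = +27.83 rad/s.
V_P = V_A + ω_rod × AP, with AP = 0.0525 m along the rod.
Components: V_Px = −rω sinθ − a·ω_rod·sinφ = -5.5557 m/s;  V_Py = rω cosθ + a·ω_rod·cosφ = -4.092 m/s.
|V_P| = √(V_Px² + V_Py²) = 6.9 m/s.

6.90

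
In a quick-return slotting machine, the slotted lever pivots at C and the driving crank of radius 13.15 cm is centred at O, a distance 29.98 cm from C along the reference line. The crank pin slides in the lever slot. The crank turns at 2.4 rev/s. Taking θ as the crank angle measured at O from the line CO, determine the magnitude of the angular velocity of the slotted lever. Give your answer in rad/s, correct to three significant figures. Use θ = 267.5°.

2.26

ω = 15.08 rad/s (from 2.4 rev/s).
Crank pin A relative to C: A = (d + r cosθ, r sinθ); lever angle φ = atan2(r sinθ, d + r cosθ).
Differentiating tanφ: φ̇ = rω(d cosθ + r)/(d² + r² + 2dr cosθ).
d² + r² + 2dr cosθ = |CA|² = 0.103733 m²;  d cosθ + r = +0.11842 m.
|ω_lever| = |0.1315·15.08·+0.11842| / 0.103733 = 2.2638 rad/s.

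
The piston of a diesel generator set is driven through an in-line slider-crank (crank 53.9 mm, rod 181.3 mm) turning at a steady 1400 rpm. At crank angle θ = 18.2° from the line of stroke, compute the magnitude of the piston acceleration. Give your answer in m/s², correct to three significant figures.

1380

ω = 2π·1400/60 = 146.6 rad/s
x(θ) = r cosθ + √(L² − r² sin²θ); with ω constant, a = ω²·d²x/dθ².
d²x/dθ² = −r cosθ − r²(cos2θ)/√u − r⁴ sin²2θ/(4u^{3/2}),  u = L² − r² sin²θ = 0.0325863 m².
Substituting r = 0.0539 m, L = 0.1813 m, θ = 18.2°: d²x/dθ² = -0.064284 m.
a = ω²·d²x/dθ² = (146.6)²·(-0.064284) = -1381.7 m/s²;  |a| = 1381.7 m/s².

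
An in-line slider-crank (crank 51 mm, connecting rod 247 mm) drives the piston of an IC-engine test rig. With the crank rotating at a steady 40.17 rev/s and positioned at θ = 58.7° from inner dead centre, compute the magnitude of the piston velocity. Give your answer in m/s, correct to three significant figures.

12.2

ω = 2π·40.2 = 252.4 rad/s
For an in-line slider-crank, x = r cosθ + √(L² − r² sin²θ), so v = −rω sinθ·[1 + r cosθ/√(L² − r² sin²θ)].
With r = 0.051 m, L = 0.247 m, θ = 58.7°: √(L² − r² sin²θ) = 0.24313 m.
v = −0.051·252.4·0.85446·[1 + 0.051·0.51952/0.24313] = -12.197 m/s.
|v| = 12.197 m/s.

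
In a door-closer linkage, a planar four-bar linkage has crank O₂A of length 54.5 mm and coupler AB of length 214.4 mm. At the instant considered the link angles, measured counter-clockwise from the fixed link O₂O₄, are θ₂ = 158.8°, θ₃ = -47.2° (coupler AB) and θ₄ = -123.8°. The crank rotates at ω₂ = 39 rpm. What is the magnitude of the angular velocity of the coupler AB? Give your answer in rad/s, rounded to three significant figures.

ω₂ = 4.084 rad/s (from 39 rpm).
Differentiating the loop-closure r₂e^{iθ₂}+r₃e^{iθ₃}=r₁+r₄e^{iθ₄} gives r₂ω₂e^{iθ₂}+r₃ω₃e^{iθ₃}=r₄ω₄e^{iθ₄}.
Eliminating the other unknown: ω₃ = r₂ω₂ sin(θ₄−θ₂) / [r₃ sin(θ₃−θ₄)].
Numerator sine = +0.97592; denominator sine = +0.97278.
Result = 0.0545·4.084·(+0.97592) / (0.2144·(+0.97278)) = +1.0415 rad/s; magnitude 1.0415 rad/s.

1.04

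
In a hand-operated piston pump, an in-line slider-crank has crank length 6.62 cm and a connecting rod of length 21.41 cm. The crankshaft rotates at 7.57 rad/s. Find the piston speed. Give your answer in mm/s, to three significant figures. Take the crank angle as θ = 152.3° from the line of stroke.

169

ω = 7.57 rad/s
For an in-line slider-crank, x = r cosθ + √(L² − r² sin²θ), so v = −rω sinθ·[1 + r cosθ/√(L² − r² sin²θ)].
With r = 0.0662 m, L = 0.2141 m, θ = 152.3°: √(L² − r² sin²θ) = 0.21188 m.
v = −0.0662·7.57·0.46484·[1 + 0.0662·-0.88539/0.21188] = -0.16851 m/s.
|v| = 0.16851 m/s = 168.51 mm/s.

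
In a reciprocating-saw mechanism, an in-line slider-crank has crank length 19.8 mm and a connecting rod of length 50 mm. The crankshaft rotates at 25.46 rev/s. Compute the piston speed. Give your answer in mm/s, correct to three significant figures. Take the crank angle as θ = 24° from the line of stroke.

1760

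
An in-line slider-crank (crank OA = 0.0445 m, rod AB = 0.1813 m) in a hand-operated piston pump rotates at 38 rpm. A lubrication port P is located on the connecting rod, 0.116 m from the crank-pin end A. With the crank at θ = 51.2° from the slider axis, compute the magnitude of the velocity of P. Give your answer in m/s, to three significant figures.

ω = 3.979 rad/s.  Crank-pin speed |V_A| = rω = 0.17708 m/s, perpendicular to OA.
Rod angle: sinφ = −(r/L) sinθ ⇒ φ = -11.028°; ω_rod = −rω cosθ/√(L²−r²sin²θ) = -0.62354 rad/s.
V_P = V_A + ω_rod × AP, with AP = 0.116 m along the rod.
Components: V_Px = −rω sinθ − a·ω_rod·sinφ = -0.15184 m/s;  V_Py = rω cosθ + a·ω_rod·cosφ = +0.039965 m/s.
|V_P| = √(V_Px² + V_Py²) = 0.15701 m/s.

0.157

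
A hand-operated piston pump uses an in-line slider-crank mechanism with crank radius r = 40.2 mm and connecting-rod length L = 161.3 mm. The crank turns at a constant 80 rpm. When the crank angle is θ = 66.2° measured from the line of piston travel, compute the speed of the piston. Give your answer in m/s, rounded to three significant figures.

ω = 2π·80/60 = 8.378 rad/s
For an in-line slider-crank, x = r cosθ + √(L² − r² sin²θ), so v = −rω sinθ·[1 + r cosθ/√(L² − r² sin²θ)].
With r = 0.0402 m, L = 0.1613 m, θ = 66.2°: √(L² − r² sin²θ) = 0.15705 m.
v = −0.0402·8.378·0.91496·[1 + 0.0402·0.40355/0.15705] = -0.33997 m/s.
|v| = 0.33997 m/s.

0.340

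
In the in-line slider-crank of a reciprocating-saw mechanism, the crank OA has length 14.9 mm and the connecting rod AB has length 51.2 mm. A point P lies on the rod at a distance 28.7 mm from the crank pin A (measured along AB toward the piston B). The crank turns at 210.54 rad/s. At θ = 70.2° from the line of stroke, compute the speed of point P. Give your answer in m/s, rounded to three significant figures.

ω = 210.5 rad/s.  Crank-pin speed |V_A| = rω = 3.137 m/s, perpendicular to OA.
Rod angle: sinφ = −(r/L) sinθ ⇒ φ = -15.891°; ω_rod = −rω cosθ/√(L²−r²sin²θ) = -21.579 rad/s.
V_P = V_A + ω_rod × AP, with AP = 0.0287 m along the rod.
Components: V_Px = −rω sinθ − a·ω_rod·sinφ = -3.1212 m/s;  V_Py = rω cosθ + a·ω_rod·cosφ = +0.46698 m/s.
|V_P| = √(V_Px² + V_Py²) = 3.1559 m/s.

3.16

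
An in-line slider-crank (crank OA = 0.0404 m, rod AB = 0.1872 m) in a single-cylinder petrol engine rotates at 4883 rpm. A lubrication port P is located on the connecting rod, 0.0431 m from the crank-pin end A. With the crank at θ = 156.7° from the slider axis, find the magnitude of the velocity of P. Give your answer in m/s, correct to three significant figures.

ω = 511.3 rad/s.  Crank-pin speed |V_A| = rω = 20.658 m/s, perpendicular to OA.
Rod angle: sinφ = −(r/L) sinθ ⇒ φ = -4.897°; ω_rod = −rω cosθ/√(L²−r²sin²θ) = +101.73 rad/s.
V_P = V_A + ω_rod × AP, with AP = 0.0431 m along the rod.
Components: V_Px = −rω sinθ − a·ω_rod·sinφ = -7.7971 m/s;  V_Py = rω cosθ + a·ω_rod·cosφ = -14.605 m/s.
|V_P| = √(V_Px² + V_Py²) = 16.556 m/s.

16.6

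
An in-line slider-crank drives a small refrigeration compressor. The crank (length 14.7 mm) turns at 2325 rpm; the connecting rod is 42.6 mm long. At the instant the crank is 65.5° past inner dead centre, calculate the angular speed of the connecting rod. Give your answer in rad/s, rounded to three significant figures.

36.7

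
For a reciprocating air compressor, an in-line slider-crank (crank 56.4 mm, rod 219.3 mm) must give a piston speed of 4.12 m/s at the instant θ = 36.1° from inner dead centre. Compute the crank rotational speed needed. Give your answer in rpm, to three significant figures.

978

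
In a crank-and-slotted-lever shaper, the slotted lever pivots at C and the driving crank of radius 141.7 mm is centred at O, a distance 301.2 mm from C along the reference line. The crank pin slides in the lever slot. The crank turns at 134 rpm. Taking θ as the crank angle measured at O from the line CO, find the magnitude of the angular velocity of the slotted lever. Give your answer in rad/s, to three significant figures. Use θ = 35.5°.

ω = 14.03 rad/s (from 134 rpm).
Crank pin A relative to C: A = (d + r cosθ, r sinθ); lever angle φ = atan2(r sinθ, d + r cosθ).
Differentiating tanφ: φ̇ = rω(d cosθ + r)/(d² + r² + 2dr cosθ).
d² + r² + 2dr cosθ = |CA|² = 0.180293 m²;  d cosθ + r = +0.38691 m.
|ω_lever| = |0.1417·14.03·+0.38691| / 0.180293 = 4.2671 rad/s.

4.27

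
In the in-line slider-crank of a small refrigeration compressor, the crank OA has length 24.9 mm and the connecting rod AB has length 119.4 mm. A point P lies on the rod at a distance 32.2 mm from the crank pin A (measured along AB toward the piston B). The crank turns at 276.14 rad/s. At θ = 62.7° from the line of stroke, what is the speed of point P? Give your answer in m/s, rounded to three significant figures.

6.68

ω = 276.1 rad/s.  Crank-pin speed |V_A| = rω = 6.8759 m/s, perpendicular to OA.
Rod angle: sinφ = −(r/L) sinθ ⇒ φ = -10.679°; ω_rod = −rω cosθ/√(L²−r²sin²θ) = -26.878 rad/s.
V_P = V_A + ω_rod × AP, with AP = 0.0322 m along the rod.
Components: V_Px = −rω sinθ − a·ω_rod·sinφ = -6.2704 m/s;  V_Py = rω cosθ + a·ω_rod·cosφ = +2.3031 m/s.
|V_P| = √(V_Px² + V_Py²) = 6.68 m/s.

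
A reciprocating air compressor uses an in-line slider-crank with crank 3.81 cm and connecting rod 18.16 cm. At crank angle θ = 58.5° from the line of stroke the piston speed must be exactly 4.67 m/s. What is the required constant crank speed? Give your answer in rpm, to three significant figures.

1240

For an in-line slider-crank, |v_piston| = rω|sinθ|·[1 + r cosθ/√(L² − r² sin²θ)].
With r = 0.0381 m, L = 0.1816 m, θ = 58.5°: the bracketed kinematic factor |dx/dθ| = 0.036105 m.
ω = v/|dx/dθ| = 4.67/0.036105 = 129.34 rad/s.
N = 60ω/(2π) = 1235.2 rpm.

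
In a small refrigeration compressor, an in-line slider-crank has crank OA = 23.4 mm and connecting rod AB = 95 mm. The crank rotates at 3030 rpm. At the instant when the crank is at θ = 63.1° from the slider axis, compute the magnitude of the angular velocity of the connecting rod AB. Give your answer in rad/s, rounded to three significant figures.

36.2

ω = 317.3 rad/s (converted from 3030 rpm).
The rod makes angle φ with the slider axis where L sinφ = r sinθ; differentiating, L cosφ·φ̇ = r ω cosθ.
L cosφ = √(L² − r² sin²θ) = 0.09268 m.
|ω_rod| = r ω |cosθ| / √(L² − r² sin²θ) = 0.0234·317.3·0.45243/0.09268 = 36.246 rad/s.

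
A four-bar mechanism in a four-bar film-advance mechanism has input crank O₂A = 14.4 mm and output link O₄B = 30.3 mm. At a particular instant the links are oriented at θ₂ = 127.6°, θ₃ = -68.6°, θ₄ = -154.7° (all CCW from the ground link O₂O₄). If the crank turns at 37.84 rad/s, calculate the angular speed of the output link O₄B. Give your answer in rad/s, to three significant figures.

ω₂ = 37.84 rad/s
Differentiating the loop-closure r₂e^{iθ₂}+r₃e^{iθ₃}=r₁+r₄e^{iθ₄} gives r₂ω₂e^{iθ₂}+r₃ω₃e^{iθ₃}=r₄ω₄e^{iθ₄}.
Eliminating the other unknown: ω₄ = r₂ω₂ sin(θ₂−θ₃) / [r₄ sin(θ₄−θ₃)].
Numerator sine = -0.27899; denominator sine = -0.99768.
Result = 0.0144·37.84·(-0.27899) / (0.0303·(-0.99768)) = +5.0288 rad/s; magnitude 5.0288 rad/s.

5.03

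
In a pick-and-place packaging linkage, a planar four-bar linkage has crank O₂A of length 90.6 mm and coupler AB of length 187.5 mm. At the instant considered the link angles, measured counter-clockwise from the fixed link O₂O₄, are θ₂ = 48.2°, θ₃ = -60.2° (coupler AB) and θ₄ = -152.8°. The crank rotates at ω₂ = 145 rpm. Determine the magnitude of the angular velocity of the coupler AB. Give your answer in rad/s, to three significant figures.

2.63

ω₂ = 15.18 rad/s (from 145 rpm).
Differentiating the loop-closure r₂e^{iθ₂}+r₃e^{iθ₃}=r₁+r₄e^{iθ₄} gives r₂ω₂e^{iθ₂}+r₃ω₃e^{iθ₃}=r₄ω₄e^{iθ₄}.
Eliminating the other unknown: ω₃ = r₂ω₂ sin(θ₄−θ₂) / [r₃ sin(θ₃−θ₄)].
Numerator sine = +0.35837; denominator sine = +0.99897.
Result = 0.0906·15.18·(+0.35837) / (0.1875·(+0.99897)) = +2.6321 rad/s; magnitude 2.6321 rad/s.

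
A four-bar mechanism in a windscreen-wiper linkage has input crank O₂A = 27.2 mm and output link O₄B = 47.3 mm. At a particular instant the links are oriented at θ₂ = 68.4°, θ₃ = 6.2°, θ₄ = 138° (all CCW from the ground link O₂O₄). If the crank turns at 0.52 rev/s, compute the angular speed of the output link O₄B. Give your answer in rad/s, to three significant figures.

ω₂ = 3.267 rad/s (from 0.52 rev/s).
Differentiating the loop-closure r₂e^{iθ₂}+r₃e^{iθ₃}=r₁+r₄e^{iθ₄} gives r₂ω₂e^{iθ₂}+r₃ω₃e^{iθ₃}=r₄ω₄e^{iθ₄}.
Eliminating the other unknown: ω₄ = r₂ω₂ sin(θ₂−θ₃) / [r₄ sin(θ₄−θ₃)].
Numerator sine = +0.88458; denominator sine = +0.74548.
Result = 0.0272·3.267·(+0.88458) / (0.0473·(+0.74548)) = +2.2294 rad/s; magnitude 2.2294 rad/s.

2.23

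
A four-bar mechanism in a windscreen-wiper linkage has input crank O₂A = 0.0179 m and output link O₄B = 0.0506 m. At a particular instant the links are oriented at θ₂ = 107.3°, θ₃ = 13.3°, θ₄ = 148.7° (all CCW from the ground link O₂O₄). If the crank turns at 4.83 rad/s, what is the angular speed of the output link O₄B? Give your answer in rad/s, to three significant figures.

ω₂ = 4.83 rad/s
Differentiating the loop-closure r₂e^{iθ₂}+r₃e^{iθ₃}=r₁+r₄e^{iθ₄} gives r₂ω₂e^{iθ₂}+r₃ω₃e^{iθ₃}=r₄ω₄e^{iθ₄}.
Eliminating the other unknown: ω₄ = r₂ω₂ sin(θ₂−θ₃) / [r₄ sin(θ₄−θ₃)].
Numerator sine = +0.99756; denominator sine = +0.70215.
Result = 0.0179·4.83·(+0.99756) / (0.0506·(+0.70215)) = +2.4275 rad/s; magnitude 2.4275 rad/s.

2.43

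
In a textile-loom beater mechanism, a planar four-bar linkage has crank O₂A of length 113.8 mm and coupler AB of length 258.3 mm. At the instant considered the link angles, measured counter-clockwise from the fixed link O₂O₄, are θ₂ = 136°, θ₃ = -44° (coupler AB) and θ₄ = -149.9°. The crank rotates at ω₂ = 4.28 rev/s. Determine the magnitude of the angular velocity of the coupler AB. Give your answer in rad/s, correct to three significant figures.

ω₂ = 26.89 rad/s (from 4.28 rev/s).
Differentiating the loop-closure r₂e^{iθ₂}+r₃e^{iθ₃}=r₁+r₄e^{iθ₄} gives r₂ω₂e^{iθ₂}+r₃ω₃e^{iθ₃}=r₄ω₄e^{iθ₄}.
Eliminating the other unknown: ω₃ = r₂ω₂ sin(θ₄−θ₂) / [r₃ sin(θ₃−θ₄)].
Numerator sine = +0.96174; denominator sine = +0.96174.
Result = 0.1138·26.89·(+0.96174) / (0.2583·(+0.96174)) = +11.848 rad/s; magnitude 11.848 rad/s.

11.8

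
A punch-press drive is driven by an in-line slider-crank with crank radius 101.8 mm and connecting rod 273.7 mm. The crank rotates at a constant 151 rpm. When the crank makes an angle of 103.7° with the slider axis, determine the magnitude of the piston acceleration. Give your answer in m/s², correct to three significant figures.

15.0

ω = 2π·151/60 = 15.81 rad/s
x(θ) = r cosθ + √(L² − r² sin²θ); with ω constant, a = ω²·d²x/dθ².
d²x/dθ² = −r cosθ − r²(cos2θ)/√u − r⁴ sin²2θ/(4u^{3/2}),  u = L² − r² sin²θ = 0.0651297 m².
Substituting r = 0.1018 m, L = 0.2737 m, θ = 103.7°: d²x/dθ² = +0.05982 m.
a = ω²·d²x/dθ² = (15.81)²·(+0.05982) = +14.957 m/s²;  |a| = 14.957 m/s².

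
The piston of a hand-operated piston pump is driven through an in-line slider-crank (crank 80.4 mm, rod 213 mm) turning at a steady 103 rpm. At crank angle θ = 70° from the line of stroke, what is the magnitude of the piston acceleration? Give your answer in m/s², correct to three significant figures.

ω = 2π·103/60 = 10.79 rad/s
x(θ) = r cosθ + √(L² − r² sin²θ); with ω constant, a = ω²·d²x/dθ².
d²x/dθ² = −r cosθ − r²(cos2θ)/√u − r⁴ sin²2θ/(4u^{3/2}),  u = L² − r² sin²θ = 0.039661 m².
Substituting r = 0.0804 m, L = 0.213 m, θ = 70°: d²x/dθ² = -0.0031801 m.
a = ω²·d²x/dθ² = (10.79)²·(-0.0031801) = -0.36998 m/s²;  |a| = 0.36998 m/s².

0.370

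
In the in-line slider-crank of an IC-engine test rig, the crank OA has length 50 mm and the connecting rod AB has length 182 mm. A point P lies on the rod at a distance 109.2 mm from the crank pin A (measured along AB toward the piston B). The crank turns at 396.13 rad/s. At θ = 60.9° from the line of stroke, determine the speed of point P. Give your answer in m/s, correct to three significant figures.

19.1

ω = 396.1 rad/s.  Crank-pin speed |V_A| = rω = 19.806 m/s, perpendicular to OA.
Rod angle: sinφ = −(r/L) sinθ ⇒ φ = -13.889°; ω_rod = −rω cosθ/√(L²−r²sin²θ) = -54.52 rad/s.
V_P = V_A + ω_rod × AP, with AP = 0.1092 m along the rod.
Components: V_Px = −rω sinθ − a·ω_rod·sinφ = -18.736 m/s;  V_Py = rω cosθ + a·ω_rod·cosφ = +3.853 m/s.
|V_P| = √(V_Px² + V_Py²) = 19.128 m/s.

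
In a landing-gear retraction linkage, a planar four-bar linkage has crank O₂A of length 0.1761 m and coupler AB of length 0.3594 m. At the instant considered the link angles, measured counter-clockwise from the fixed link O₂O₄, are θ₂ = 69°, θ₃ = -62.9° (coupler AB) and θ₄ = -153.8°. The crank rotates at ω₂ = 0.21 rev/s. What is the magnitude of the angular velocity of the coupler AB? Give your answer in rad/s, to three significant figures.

ω₂ = 1.319 rad/s (from 0.21 rev/s).
Differentiating the loop-closure r₂e^{iθ₂}+r₃e^{iθ₃}=r₁+r₄e^{iθ₄} gives r₂ω₂e^{iθ₂}+r₃ω₃e^{iθ₃}=r₄ω₄e^{iθ₄}.
Eliminating the other unknown: ω₃ = r₂ω₂ sin(θ₄−θ₂) / [r₃ sin(θ₃−θ₄)].
Numerator sine = +0.67944; denominator sine = +0.99988.
Result = 0.1761·1.319·(+0.67944) / (0.3594·(+0.99988)) = +0.43933 rad/s; magnitude 0.43933 rad/s.

0.439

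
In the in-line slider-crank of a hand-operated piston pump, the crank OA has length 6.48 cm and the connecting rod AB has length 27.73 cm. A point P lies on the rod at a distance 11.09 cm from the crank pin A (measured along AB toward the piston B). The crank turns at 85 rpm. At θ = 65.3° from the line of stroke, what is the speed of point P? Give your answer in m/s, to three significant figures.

0.564

ω = 8.901 rad/s.  Crank-pin speed |V_A| = rω = 0.5768 m/s, perpendicular to OA.
Rod angle: sinφ = −(r/L) sinθ ⇒ φ = -12.257°; ω_rod = −rω cosθ/√(L²−r²sin²θ) = -0.88946 rad/s.
V_P = V_A + ω_rod × AP, with AP = 0.1109 m along the rod.
Components: V_Px = −rω sinθ − a·ω_rod·sinφ = -0.54497 m/s;  V_Py = rω cosθ + a·ω_rod·cosφ = +0.14463 m/s.
|V_P| = √(V_Px² + V_Py²) = 0.56383 m/s.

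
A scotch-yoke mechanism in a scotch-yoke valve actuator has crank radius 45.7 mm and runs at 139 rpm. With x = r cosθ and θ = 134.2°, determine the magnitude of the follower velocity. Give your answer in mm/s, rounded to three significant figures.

477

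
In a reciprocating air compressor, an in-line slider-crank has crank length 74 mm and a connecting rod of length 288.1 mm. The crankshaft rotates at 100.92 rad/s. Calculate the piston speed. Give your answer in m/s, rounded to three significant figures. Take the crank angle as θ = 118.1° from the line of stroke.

ω = 100.9 rad/s
For an in-line slider-crank, x = r cosθ + √(L² − r² sin²θ), so v = −rω sinθ·[1 + r cosθ/√(L² − r² sin²θ)].
With r = 0.074 m, L = 0.2881 m, θ = 118.1°: √(L² − r² sin²θ) = 0.28061 m.
v = −0.074·100.9·0.88213·[1 + 0.074·-0.47101/0.28061] = -5.7695 m/s.
|v| = 5.7695 m/s.

5.77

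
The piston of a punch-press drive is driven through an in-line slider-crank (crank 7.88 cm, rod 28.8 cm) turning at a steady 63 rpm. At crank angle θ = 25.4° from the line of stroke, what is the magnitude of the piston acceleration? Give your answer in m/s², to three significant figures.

3.71

ω = 2π·63/60 = 6.597 rad/s
x(θ) = r cosθ + √(L² − r² sin²θ); with ω constant, a = ω²·d²x/dθ².
d²x/dθ² = −r cosθ − r²(cos2θ)/√u − r⁴ sin²2θ/(4u^{3/2}),  u = L² − r² sin²θ = 0.0818016 m².
Substituting r = 0.0788 m, L = 0.288 m, θ = 25.4°: d²x/dθ² = -0.085152 m.
a = ω²·d²x/dθ² = (6.597)²·(-0.085152) = -3.7062 m/s²;  |a| = 3.7062 m/s².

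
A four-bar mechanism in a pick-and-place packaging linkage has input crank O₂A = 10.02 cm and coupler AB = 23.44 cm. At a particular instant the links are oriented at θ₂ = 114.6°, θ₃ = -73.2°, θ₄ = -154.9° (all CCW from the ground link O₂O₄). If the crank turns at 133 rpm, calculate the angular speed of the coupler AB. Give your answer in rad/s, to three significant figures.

6.02

ω₂ = 13.93 rad/s (from 133 rpm).
Differentiating the loop-closure r₂e^{iθ₂}+r₃e^{iθ₃}=r₁+r₄e^{iθ₄} gives r₂ω₂e^{iθ₂}+r₃ω₃e^{iθ₃}=r₄ω₄e^{iθ₄}.
Eliminating the other unknown: ω₃ = r₂ω₂ sin(θ₄−θ₂) / [r₃ sin(θ₃−θ₄)].
Numerator sine = +0.99996; denominator sine = +0.98953.
Result = 0.1002·13.93·(+0.99996) / (0.2344·(+0.98953)) = +6.0165 rad/s; magnitude 6.0165 rad/s.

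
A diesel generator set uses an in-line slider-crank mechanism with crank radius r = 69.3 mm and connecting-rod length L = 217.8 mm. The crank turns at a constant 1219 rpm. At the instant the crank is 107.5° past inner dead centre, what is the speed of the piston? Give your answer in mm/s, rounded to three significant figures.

ω = 2π·1219/60 = 127.7 rad/s
For an in-line slider-crank, x = r cosθ + √(L² − r² sin²θ), so v = −rω sinθ·[1 + r cosθ/√(L² − r² sin²θ)].
With r = 0.0693 m, L = 0.2178 m, θ = 107.5°: √(L² − r² sin²θ) = 0.20753 m.
v = −0.0693·127.7·0.95372·[1 + 0.0693·-0.30071/0.20753] = -7.5898 m/s.
|v| = 7.5898 m/s = 7589.8 mm/s.

7590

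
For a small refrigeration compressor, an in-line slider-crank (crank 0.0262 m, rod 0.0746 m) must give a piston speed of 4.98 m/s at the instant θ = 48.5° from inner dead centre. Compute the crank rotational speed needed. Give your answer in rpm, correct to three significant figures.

1950

For an in-line slider-crank, |v_piston| = rω|sinθ|·[1 + r cosθ/√(L² − r² sin²θ)].
With r = 0.0262 m, L = 0.0746 m, θ = 48.5°: the bracketed kinematic factor |dx/dθ| = 0.024356 m.
ω = v/|dx/dθ| = 4.98/0.024356 = 204.47 rad/s.
N = 60ω/(2π) = 1952.5 rpm.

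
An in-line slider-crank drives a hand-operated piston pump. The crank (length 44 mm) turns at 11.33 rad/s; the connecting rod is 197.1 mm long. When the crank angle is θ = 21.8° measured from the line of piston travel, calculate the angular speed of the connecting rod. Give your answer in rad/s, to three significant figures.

ω = 11.33 rad/s
The rod makes angle φ with the slider axis where L sinφ = r sinθ; differentiating, L cosφ·φ̇ = r ω cosθ.
L cosφ = √(L² − r² sin²θ) = 0.19642 m.
|ω_rod| = r ω |cosθ| / √(L² − r² sin²θ) = 0.044·11.33·0.92849/0.19642 = 2.3565 rad/s.

2.36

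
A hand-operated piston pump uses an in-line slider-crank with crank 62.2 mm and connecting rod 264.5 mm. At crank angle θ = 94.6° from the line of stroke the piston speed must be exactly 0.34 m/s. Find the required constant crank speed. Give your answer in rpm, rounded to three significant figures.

53.4

For an in-line slider-crank, |v_piston| = rω|sinθ|·[1 + r cosθ/√(L² − r² sin²θ)].
With r = 0.0622 m, L = 0.2645 m, θ = 94.6°: the bracketed kinematic factor |dx/dθ| = 0.060797 m.
ω = v/|dx/dθ| = 0.34/0.060797 = 5.5924 rad/s.
N = 60ω/(2π) = 53.403 rpm.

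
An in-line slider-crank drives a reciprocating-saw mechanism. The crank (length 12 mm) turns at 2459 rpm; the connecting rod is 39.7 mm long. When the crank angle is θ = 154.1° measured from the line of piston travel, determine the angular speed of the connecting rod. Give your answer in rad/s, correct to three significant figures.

ω = 257.5 rad/s (converted from 2459 rpm).
The rod makes angle φ with the slider axis where L sinφ = r sinθ; differentiating, L cosφ·φ̇ = r ω cosθ.
L cosφ = √(L² − r² sin²θ) = 0.039352 m.
|ω_rod| = r ω |cosθ| / √(L² − r² sin²θ) = 0.012·257.5·0.89956/0.039352 = 70.636 rad/s.

70.6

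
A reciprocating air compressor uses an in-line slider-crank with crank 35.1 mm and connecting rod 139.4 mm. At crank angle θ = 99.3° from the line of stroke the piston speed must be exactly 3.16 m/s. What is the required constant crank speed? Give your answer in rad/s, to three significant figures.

For an in-line slider-crank, |v_piston| = rω|sinθ|·[1 + r cosθ/√(L² − r² sin²θ)].
With r = 0.0351 m, L = 0.1394 m, θ = 99.3°: the bracketed kinematic factor |dx/dθ| = 0.033184 m.
ω = v/|dx/dθ| = 3.16/0.033184 = 95.228 rad/s.

95.2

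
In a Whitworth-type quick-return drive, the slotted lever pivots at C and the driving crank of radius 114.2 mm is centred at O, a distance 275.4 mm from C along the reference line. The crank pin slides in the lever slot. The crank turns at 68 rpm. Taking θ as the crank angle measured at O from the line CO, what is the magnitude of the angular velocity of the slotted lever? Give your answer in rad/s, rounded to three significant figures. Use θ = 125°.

0.674

ω = 7.121 rad/s (from 68 rpm).
Crank pin A relative to C: A = (d + r cosθ, r sinθ); lever angle φ = atan2(r sinθ, d + r cosθ).
Differentiating tanφ: φ̇ = rω(d cosθ + r)/(d² + r² + 2dr cosθ).
d² + r² + 2dr cosθ = |CA|² = 0.0528081 m²;  d cosθ + r = -0.043763 m.
|ω_lever| = |0.1142·7.121·-0.043763| / 0.0528081 = 0.67392 rad/s.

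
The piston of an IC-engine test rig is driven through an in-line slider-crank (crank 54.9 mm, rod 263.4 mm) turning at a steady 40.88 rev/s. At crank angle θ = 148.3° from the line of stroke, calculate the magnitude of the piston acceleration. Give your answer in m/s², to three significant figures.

ω = 2π·40.9 = 256.9 rad/s
x(θ) = r cosθ + √(L² − r² sin²θ); with ω constant, a = ω²·d²x/dθ².
d²x/dθ² = −r cosθ − r²(cos2θ)/√u − r⁴ sin²2θ/(4u^{3/2}),  u = L² − r² sin²θ = 0.0685473 m².
Substituting r = 0.0549 m, L = 0.2634 m, θ = 148.3°: d²x/dθ² = +0.041454 m.
a = ω²·d²x/dθ² = (256.9)²·(+0.041454) = +2734.9 m/s²;  |a| = 2734.9 m/s².

2730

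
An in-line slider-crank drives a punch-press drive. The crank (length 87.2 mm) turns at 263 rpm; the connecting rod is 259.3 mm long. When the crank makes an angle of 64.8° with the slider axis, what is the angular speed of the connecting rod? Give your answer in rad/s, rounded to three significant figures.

4.14

ω = 27.54 rad/s (converted from 263 rpm).
The rod makes angle φ with the slider axis where L sinφ = r sinθ; differentiating, L cosφ·φ̇ = r ω cosθ.
L cosφ = √(L² − r² sin²θ) = 0.247 m.
|ω_rod| = r ω |cosθ| / √(L² − r² sin²θ) = 0.0872·27.54·0.42578/0.247 = 4.1398 rad/s.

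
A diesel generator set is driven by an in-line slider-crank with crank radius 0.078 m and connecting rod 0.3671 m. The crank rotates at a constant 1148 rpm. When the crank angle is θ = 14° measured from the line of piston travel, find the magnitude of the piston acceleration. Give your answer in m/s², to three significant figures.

ω = 2π·1148/60 = 120.2 rad/s
x(θ) = r cosθ + √(L² − r² sin²θ); with ω constant, a = ω²·d²x/dθ².
d²x/dθ² = −r cosθ − r²(cos2θ)/√u − r⁴ sin²2θ/(4u^{3/2}),  u = L² − r² sin²θ = 0.134406 m².
Substituting r = 0.078 m, L = 0.3671 m, θ = 14°: d²x/dθ² = -0.090377 m.
a = ω²·d²x/dθ² = (120.2)²·(-0.090377) = -1306.2 m/s²;  |a| = 1306.2 m/s².

1310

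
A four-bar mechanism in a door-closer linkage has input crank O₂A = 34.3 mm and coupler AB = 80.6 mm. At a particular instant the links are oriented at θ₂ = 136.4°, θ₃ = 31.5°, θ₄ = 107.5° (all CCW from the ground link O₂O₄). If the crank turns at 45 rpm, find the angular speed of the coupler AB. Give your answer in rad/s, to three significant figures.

ω₂ = 4.712 rad/s (from 45 rpm).
Differentiating the loop-closure r₂e^{iθ₂}+r₃e^{iθ₃}=r₁+r₄e^{iθ₄} gives r₂ω₂e^{iθ₂}+r₃ω₃e^{iθ₃}=r₄ω₄e^{iθ₄}.
Eliminating the other unknown: ω₃ = r₂ω₂ sin(θ₄−θ₂) / [r₃ sin(θ₃−θ₄)].
Numerator sine = -0.48328; denominator sine = -0.97030.
Result = 0.0343·4.712·(-0.48328) / (0.0806·(-0.97030)) = +0.99884 rad/s; magnitude 0.99884 rad/s.

0.999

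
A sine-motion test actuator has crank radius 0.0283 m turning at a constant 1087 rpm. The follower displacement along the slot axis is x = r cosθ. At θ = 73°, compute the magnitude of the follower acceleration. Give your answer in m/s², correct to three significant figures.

107

ω = 113.8 rad/s (from 1087 rpm).
x = r cosθ ⇒ ẍ = −rω² cosθ (ω constant).
|a| = rω²|cosθ| = 0.0283·(113.8)²·|cos 73°| = 107.21 m/s².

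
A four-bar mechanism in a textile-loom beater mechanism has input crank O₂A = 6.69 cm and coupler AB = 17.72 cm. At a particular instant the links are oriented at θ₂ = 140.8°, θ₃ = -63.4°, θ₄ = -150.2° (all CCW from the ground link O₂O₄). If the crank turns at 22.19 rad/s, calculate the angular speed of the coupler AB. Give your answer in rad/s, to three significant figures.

7.83

ω₂ = 22.19 rad/s
Differentiating the loop-closure r₂e^{iθ₂}+r₃e^{iθ₃}=r₁+r₄e^{iθ₄} gives r₂ω₂e^{iθ₂}+r₃ω₃e^{iθ₃}=r₄ω₄e^{iθ₄}.
Eliminating the other unknown: ω₃ = r₂ω₂ sin(θ₄−θ₂) / [r₃ sin(θ₃−θ₄)].
Numerator sine = +0.93358; denominator sine = +0.99844.
Result = 0.0669·22.19·(+0.93358) / (0.1772·(+0.99844)) = +7.8334 rad/s; magnitude 7.8334 rad/s.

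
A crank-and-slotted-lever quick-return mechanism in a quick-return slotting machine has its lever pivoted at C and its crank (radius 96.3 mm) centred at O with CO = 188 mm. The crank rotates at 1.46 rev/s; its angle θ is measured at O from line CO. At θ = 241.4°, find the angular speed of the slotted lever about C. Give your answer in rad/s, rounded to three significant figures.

0.204

ω = 9.173 rad/s (from 1.46 rev/s).
Crank pin A relative to C: A = (d + r cosθ, r sinθ); lever angle φ = atan2(r sinθ, d + r cosθ).
Differentiating tanφ: φ̇ = rω(d cosθ + r)/(d² + r² + 2dr cosθ).
d² + r² + 2dr cosθ = |CA|² = 0.0272848 m²;  d cosθ + r = +0.0063059 m.
|ω_lever| = |0.0963·9.173·+0.0063059| / 0.0272848 = 0.20417 rad/s.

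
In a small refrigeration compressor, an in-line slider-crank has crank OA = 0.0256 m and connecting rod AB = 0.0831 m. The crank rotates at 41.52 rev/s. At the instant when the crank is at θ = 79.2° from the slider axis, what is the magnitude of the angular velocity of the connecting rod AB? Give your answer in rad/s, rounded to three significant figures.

15.8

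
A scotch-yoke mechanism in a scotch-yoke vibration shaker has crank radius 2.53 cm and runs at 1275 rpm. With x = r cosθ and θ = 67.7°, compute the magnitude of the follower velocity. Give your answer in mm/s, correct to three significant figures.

ω = 133.5 rad/s (from 1275 rpm).
x = r cosθ ⇒ ẋ = −rω sinθ.
|v| = rω|sinθ| = 0.0253·133.5·|sin 67.7°| = 3.1254 m/s = 3125.4 mm/s.

3130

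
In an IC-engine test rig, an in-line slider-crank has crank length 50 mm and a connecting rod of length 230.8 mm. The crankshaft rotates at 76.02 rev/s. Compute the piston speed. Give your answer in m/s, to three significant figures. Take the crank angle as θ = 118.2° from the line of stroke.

ω = 2π·76 = 477.6 rad/s
For an in-line slider-crank, x = r cosθ + √(L² − r² sin²θ), so v = −rω sinθ·[1 + r cosθ/√(L² − r² sin²θ)].
With r = 0.05 m, L = 0.2308 m, θ = 118.2°: √(L² − r² sin²θ) = 0.22655 m.
v = −0.05·477.6·0.88130·[1 + 0.05·-0.47255/0.22655] = -18.853 m/s.
|v| = 18.853 m/s.

18.9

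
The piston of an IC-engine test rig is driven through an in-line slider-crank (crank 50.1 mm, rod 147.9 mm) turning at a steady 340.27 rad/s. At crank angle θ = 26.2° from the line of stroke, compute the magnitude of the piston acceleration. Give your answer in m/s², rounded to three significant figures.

ω = 340.3 rad/s
x(θ) = r cosθ + √(L² − r² sin²θ); with ω constant, a = ω²·d²x/dθ².
d²x/dθ² = −r cosθ − r²(cos2θ)/√u − r⁴ sin²2θ/(4u^{3/2}),  u = L² − r² sin²θ = 0.0213851 m².
Substituting r = 0.0501 m, L = 0.1479 m, θ = 26.2°: d²x/dθ² = -0.055741 m.
a = ω²·d²x/dθ² = (340.3)²·(-0.055741) = -6453.9 m/s²;  |a| = 6453.9 m/s².

6450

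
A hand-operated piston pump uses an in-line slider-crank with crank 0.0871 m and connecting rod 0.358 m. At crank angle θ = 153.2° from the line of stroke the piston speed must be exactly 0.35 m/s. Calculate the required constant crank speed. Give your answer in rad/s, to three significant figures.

For an in-line slider-crank, |v_piston| = rω|sinθ|·[1 + r cosθ/√(L² − r² sin²θ)].
With r = 0.0871 m, L = 0.358 m, θ = 153.2°: the bracketed kinematic factor |dx/dθ| = 0.030691 m.
ω = v/|dx/dθ| = 0.35/0.030691 = 11.404 rad/s.

11.4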